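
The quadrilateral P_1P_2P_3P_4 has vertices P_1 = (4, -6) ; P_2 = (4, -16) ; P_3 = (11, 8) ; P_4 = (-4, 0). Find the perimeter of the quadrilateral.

|P_1P_2| = √((0)² + (-10)²) = √100 = 10
|P_2P_3| = √((7)² + (24)²) = √625 = 25
|P_3P_4| = √((-15)² + (-8)²) = √289 = 17
|P_4P_1| = √((8)² + (-6)²) = √100 = 10
Perimeter = 10 + 25 + 17 + 10 = 62.

62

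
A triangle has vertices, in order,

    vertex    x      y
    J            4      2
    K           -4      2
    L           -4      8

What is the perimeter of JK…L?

|JK| = √((-8)² + (0)²) = √64 = 8
|KL| = √((0)² + (6)²) = √36 = 6
|LJ| = √((8)² + (-6)²) = √100 = 10
Perimeter = 8 + 6 + 10 = 24.

24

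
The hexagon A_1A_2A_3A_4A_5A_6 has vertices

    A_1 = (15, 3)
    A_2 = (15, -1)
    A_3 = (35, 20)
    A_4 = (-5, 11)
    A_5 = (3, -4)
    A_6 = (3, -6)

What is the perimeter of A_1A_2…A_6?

|A_1A_2| = √((0)² + (-4)²) = √16 = 4
|A_2A_3| = √((20)² + (21)²) = √841 = 29
|A_3A_4| = √((-40)² + (-9)²) = √1681 = 41
|A_4A_5| = √((8)² + (-15)²) = √289 = 17
|A_5A_6| = √((0)² + (-2)²) = √4 = 2
|A_6A_1| = √((12)² + (9)²) = √225 = 15
Perimeter = 4 + 29 + 41 + 17 + 2 + 15 = 108.

108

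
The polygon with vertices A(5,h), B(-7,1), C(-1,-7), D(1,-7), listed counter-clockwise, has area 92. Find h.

Write out the shoelace sum; only the two edges meeting at A involve h:
2·Area = [(1·h − 5·(-7)) + (5·1 − (-7)·h)] + 64
       = 8·h + 104 = 184
⇒ h = 10.

10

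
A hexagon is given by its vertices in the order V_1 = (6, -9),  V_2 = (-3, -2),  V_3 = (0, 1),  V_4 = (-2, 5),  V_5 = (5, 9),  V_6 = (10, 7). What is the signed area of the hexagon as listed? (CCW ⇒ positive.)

-135

Apply the shoelace formula: 2A = Σ (x_i·y_{i+1} − x_{i+1}·y_i), indices taken mod 6.
Σ = (-39) + (-3) + (2) + (-43) + (-55) + (-132) = -270
Signed area = Σ/2 = -135 (negative ⇒ clockwise traversal).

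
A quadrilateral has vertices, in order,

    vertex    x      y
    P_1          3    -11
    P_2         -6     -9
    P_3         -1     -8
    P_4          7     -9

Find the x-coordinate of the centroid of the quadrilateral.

8/9

Apply the surveyor's formula. First the cross-terms c_i = x_i·y_{i+1} − x_{i+1}·y_i:
  -93, 39, 65, -50  ⇒  2A = -39, A = -19.5.
Then Σ (x_i + x_{i+1})·c_i = -104, so x̄ = -104 / (6·(-19.5)) = 8/9.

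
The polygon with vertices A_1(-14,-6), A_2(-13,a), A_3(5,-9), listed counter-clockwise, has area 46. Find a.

-11

Write out the shoelace sum; only the two edges meeting at A_2 involve a:
2·Area = [((-14)·a − (-13)·(-6)) + ((-13)·(-9) − 5·a)] + -156
       = -19·a + -117 = 92
⇒ a = -11.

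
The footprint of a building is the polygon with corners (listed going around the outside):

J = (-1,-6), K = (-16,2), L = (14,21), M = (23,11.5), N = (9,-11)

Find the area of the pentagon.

602.75

Σ = (-98) + (-364) + (-322) + (-356.5) + (-65) = -1205.5
Area = |Σ|/2 = 602.75.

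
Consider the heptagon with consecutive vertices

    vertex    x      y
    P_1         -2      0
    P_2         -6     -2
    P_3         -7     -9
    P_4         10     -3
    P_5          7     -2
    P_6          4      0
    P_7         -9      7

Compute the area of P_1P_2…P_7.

103

Σ = (4) + (40) + (111) + (1) + (8) + (28) + (14) = 206
Area = |Σ|/2 = 103.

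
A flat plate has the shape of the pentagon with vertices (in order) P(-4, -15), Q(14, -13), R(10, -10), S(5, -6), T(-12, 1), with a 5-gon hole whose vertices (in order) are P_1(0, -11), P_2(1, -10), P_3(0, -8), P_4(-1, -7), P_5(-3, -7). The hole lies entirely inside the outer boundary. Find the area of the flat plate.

Outer boundary:
Apply the shoelace (surveyor's) formula: 2A = Σ (x_i·y_{i+1} − x_{i+1}·y_i), indices taken mod 5.
P→Q: (-4)(-13) − (14)(-15) = 262
Q→R: (14)(-10) − (10)(-13) = -10
R→S: (10)(-6) − (5)(-10) = -10
S→T: (5)(1) − (-12)(-6) = -67
T→P: (-12)(-15) − (-4)(1) = 184
Σ = 359
Area = |Σ|/2 = 179.5.
Hole:
Apply Gauss's area formula: 2A = Σ (x_i·y_{i+1} − x_{i+1}·y_i), indices taken mod 5.
Cross-terms: 11, -8, -8, -14, 33  ⇒  Σ = 14
Area = |Σ|/2 = 7.
Net area = 179.5 − 7 = 172.5.

172.5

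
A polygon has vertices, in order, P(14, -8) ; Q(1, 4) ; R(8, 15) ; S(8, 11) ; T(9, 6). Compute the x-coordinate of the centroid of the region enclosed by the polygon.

Apply Gauss's area formula. First the cross-terms c_i = x_i·y_{i+1} − x_{i+1}·y_i:
  64, -17, -32, -51, -156  ⇒  2A = -192, A = -96.
Then Σ (x_i + x_{i+1})·c_i = -4160, so x̄ = -4160 / (6·(-96)) = 65/9.

65/9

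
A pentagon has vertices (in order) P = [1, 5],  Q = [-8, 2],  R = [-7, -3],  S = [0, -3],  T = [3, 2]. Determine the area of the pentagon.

61.5

Σ = (42) + (38) + (21) + (9) + (13) = 123
Area = |Σ|/2 = 61.5.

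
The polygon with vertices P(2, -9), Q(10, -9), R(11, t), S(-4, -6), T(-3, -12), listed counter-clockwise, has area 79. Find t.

-2

Write out the shoelace sum; only the two edges meeting at R involve t:
2·Area = [(10·t − 11·(-9)) + (11·(-6) − (-4)·t)] + 153
       = 14·t + 186 = 158
⇒ t = -2.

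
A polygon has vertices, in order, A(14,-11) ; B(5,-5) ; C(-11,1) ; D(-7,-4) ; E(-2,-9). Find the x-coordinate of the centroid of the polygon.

Apply the surveyor's formula. First the cross-terms c_i = x_i·y_{i+1} − x_{i+1}·y_i:
  -15, -50, 51, 55, 148  ⇒  2A = 189, A = 94.5.
Then Σ (x_i + x_{i+1})·c_i = 378, so x̄ = 378 / (6·94.5) = 2/3.

2/3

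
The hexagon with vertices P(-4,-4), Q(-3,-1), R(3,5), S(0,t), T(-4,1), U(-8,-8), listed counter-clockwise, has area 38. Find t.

8

Write out the shoelace sum; only the two edges meeting at S involve t:
2·Area = [(3·t − 0·5) + (0·1 − (-4)·t)] + 20
       = 7·t + 20 = 76
⇒ t = 8.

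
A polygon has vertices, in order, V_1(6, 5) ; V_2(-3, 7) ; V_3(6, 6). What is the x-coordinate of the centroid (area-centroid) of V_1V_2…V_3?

Apply the shoelace (surveyor's) formula. First the cross-terms c_i = x_i·y_{i+1} − x_{i+1}·y_i:
  57, -60, -6  ⇒  2A = -9, A = -4.5.
Then Σ (x_i + x_{i+1})·c_i = -81, so x̄ = -81 / (6·(-4.5)) = 3.

3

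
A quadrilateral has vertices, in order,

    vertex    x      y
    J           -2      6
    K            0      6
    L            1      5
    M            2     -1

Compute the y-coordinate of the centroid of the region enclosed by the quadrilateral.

Apply the shoelace formula. First the cross-terms c_i = x_i·y_{i+1} − x_{i+1}·y_i:
  -12, -6, -11, 10  ⇒  2A = -19, A = -9.5.
Then Σ (y_i + y_{i+1})·c_i = -204, so ȳ = -204 / (6·(-9.5)) = 68/19.

68/19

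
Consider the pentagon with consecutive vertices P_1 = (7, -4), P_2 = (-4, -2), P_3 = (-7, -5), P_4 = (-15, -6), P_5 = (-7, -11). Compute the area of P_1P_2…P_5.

Apply the shoelace (surveyor's) formula: 2A = Σ (x_i·y_{i+1} − x_{i+1}·y_i), indices taken mod 5.
Cross-terms: -30, 6, -33, 123, 105  ⇒  Σ = 171
Area = |Σ|/2 = 85.5.

85.5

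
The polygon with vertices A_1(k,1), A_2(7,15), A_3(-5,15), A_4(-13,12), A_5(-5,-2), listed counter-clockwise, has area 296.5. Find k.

Write out the shoelace sum; only the two edges meeting at A_1 involve k:
2·Area = [((-5)·1 − k·(-2)) + (k·15 − 7·1)] + 401
       = 17·k + 389 = 593
⇒ k = 12.

12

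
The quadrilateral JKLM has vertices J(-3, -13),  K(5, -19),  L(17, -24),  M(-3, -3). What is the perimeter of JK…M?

|JK| = √((8)² + (-6)²) = √100 = 10
|KL| = √((12)² + (-5)²) = √169 = 13
|LM| = √((-20)² + (21)²) = √841 = 29
|MJ| = √((0)² + (-10)²) = √100 = 10
Perimeter = 10 + 13 + 29 + 10 = 62.

62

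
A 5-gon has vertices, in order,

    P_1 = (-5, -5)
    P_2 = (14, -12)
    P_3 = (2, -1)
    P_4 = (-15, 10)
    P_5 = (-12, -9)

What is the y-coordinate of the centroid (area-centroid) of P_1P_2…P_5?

-150/83

Apply the shoelace formula. First the cross-terms c_i = x_i·y_{i+1} − x_{i+1}·y_i:
  130, 10, 5, 255, 15  ⇒  2A = 415, A = 207.5.
Then Σ (y_i + y_{i+1})·c_i = -2250, so ȳ = -2250 / (6·207.5) = -150/83.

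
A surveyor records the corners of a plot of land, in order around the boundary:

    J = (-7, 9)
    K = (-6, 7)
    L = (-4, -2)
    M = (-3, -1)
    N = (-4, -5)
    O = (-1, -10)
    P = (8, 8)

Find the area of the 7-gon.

144.5

J→K: (-7)(7) − (-6)(9) = 5
K→L: (-6)(-2) − (-4)(7) = 40
L→M: (-4)(-1) − (-3)(-2) = -2
M→N: (-3)(-5) − (-4)(-1) = 11
N→O: (-4)(-10) − (-1)(-5) = 35
O→P: (-1)(8) − (8)(-10) = 72
P→J: (8)(9) − (-7)(8) = 128
Σ = 289
Area = |Σ|/2 = 144.5.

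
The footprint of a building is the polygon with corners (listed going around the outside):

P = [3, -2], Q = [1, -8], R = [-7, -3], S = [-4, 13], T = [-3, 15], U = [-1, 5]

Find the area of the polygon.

Apply the surveyor's formula: 2A = Σ (x_i·y_{i+1} − x_{i+1}·y_i), indices taken mod 6.
Σ = (-22) + (-59) + (-103) + (-21) + (0) + (-13) = -218
Area = |Σ|/2 = 109.

109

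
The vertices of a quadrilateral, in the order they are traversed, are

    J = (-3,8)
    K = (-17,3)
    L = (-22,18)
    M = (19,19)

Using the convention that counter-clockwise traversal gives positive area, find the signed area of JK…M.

Σ = (127) + (-240) + (-760) + (209) = -664
Signed area = Σ/2 = -332 (negative ⇒ clockwise traversal).

-332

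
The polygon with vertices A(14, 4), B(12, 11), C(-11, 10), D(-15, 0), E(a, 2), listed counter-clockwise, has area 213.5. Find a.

-3

The doubled signed area Σ (x_i y_{i+1} − x_{i+1} y_i) is linear in a.
With a=0 it equals 439; the coefficient of a is 4 (from the two edges through E).
So 4·a + 439 = 2·213.5 = 427 ⇒ a = -3.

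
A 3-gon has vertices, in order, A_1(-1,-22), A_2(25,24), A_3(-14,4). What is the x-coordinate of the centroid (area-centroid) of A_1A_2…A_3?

Apply the surveyor's formula. First the cross-terms c_i = x_i·y_{i+1} − x_{i+1}·y_i:
  526, 436, 312  ⇒  2A = 1274, A = 637.
Then Σ (x_i + x_{i+1})·c_i = 12740, so x̄ = 12740 / (6·637) = 10/3.

10/3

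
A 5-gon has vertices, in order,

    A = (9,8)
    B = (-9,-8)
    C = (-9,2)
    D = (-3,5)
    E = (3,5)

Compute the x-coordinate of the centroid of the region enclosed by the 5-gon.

-3.4

Apply the surveyor's formula. First the cross-terms c_i = x_i·y_{i+1} − x_{i+1}·y_i:
  0, -90, -39, -30, -21  ⇒  2A = -180, A = -90.
Then Σ (x_i + x_{i+1})·c_i = 1836, so x̄ = 1836 / (6·(-90)) = -3.4.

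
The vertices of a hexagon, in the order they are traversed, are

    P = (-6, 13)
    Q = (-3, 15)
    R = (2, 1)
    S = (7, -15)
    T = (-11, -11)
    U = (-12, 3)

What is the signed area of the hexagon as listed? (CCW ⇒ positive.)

Apply the shoelace (surveyor's) formula: 2A = Σ (x_i·y_{i+1} − x_{i+1}·y_i), indices taken mod 6.
Σ = (-51) + (-33) + (-37) + (-242) + (-165) + (-138) = -666
Signed area = Σ/2 = -333 (negative ⇒ clockwise traversal).

-333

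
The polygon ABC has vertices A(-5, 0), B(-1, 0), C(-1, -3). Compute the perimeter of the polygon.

|AB| = √((4)² + (0)²) = √16 = 4
|BC| = √((0)² + (-3)²) = √9 = 3
|CA| = √((-4)² + (3)²) = √25 = 5
Perimeter = 4 + 3 + 5 = 12.

12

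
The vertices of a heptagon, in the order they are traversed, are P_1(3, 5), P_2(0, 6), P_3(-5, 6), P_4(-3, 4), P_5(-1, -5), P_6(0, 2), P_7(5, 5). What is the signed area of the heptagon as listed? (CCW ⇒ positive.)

31.5

P_1→P_2: (3)(6) − (0)(5) = 18
P_2→P_3: (0)(6) − (-5)(6) = 30
P_3→P_4: (-5)(4) − (-3)(6) = -2
P_4→P_5: (-3)(-5) − (-1)(4) = 19
P_5→P_6: (-1)(2) − (0)(-5) = -2
P_6→P_7: (0)(5) − (5)(2) = -10
P_7→P_1: (5)(5) − (3)(5) = 10
Σ = 63
Signed area = Σ/2 = 31.5 (positive ⇒ counter-clockwise traversal).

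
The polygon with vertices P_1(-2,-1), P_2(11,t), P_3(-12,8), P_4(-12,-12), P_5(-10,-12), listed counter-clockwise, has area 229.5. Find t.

Write out the shoelace sum; only the two edges meeting at P_2 involve t:
2·Area = [((-2)·t − 11·(-1)) + (11·8 − (-12)·t)] + 250
       = 10·t + 349 = 459
⇒ t = 11.

11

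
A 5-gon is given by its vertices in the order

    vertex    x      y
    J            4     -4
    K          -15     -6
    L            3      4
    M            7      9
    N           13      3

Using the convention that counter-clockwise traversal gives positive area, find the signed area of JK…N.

-143.5

Cross-terms: -84, -42, -1, -96, -64  ⇒  Σ = -287
Signed area = Σ/2 = -143.5 (negative ⇒ clockwise traversal).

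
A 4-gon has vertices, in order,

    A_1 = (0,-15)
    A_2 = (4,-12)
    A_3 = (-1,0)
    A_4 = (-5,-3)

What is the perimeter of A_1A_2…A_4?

36

|A_1A_2| = √((4)² + (3)²) = √25 = 5
|A_2A_3| = √((-5)² + (12)²) = √169 = 13
|A_3A_4| = √((-4)² + (-3)²) = √25 = 5
|A_4A_1| = √((5)² + (-12)²) = √169 = 13
Perimeter = 5 + 13 + 5 + 13 = 36.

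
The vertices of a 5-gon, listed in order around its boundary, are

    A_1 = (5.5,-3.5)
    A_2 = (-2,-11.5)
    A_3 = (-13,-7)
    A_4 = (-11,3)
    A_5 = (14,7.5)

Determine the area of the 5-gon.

268.25

Apply the shoelace formula: 2A = Σ (x_i·y_{i+1} − x_{i+1}·y_i), indices taken mod 5.
Σ = (-70.25) + (-135.5) + (-116) + (-124.5) + (-90.25) = -536.5
Area = |Σ|/2 = 268.25.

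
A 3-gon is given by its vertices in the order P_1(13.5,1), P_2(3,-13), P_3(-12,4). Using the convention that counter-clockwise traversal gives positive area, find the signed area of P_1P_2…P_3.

Apply the shoelace formula: 2A = Σ (x_i·y_{i+1} − x_{i+1}·y_i), indices taken mod 3.
Cross-terms: -178.5, -144, -66  ⇒  Σ = -388.5
Signed area = Σ/2 = -194.25 (negative ⇒ clockwise traversal).

-194.25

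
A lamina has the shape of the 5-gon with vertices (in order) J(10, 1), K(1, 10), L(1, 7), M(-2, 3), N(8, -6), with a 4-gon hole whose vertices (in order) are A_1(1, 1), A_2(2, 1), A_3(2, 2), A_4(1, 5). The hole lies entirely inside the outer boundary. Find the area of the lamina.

82

Outer boundary:
J→K: (10)(10) − (1)(1) = 99
K→L: (1)(7) − (1)(10) = -3
L→M: (1)(3) − (-2)(7) = 17
M→N: (-2)(-6) − (8)(3) = -12
N→J: (8)(1) − (10)(-6) = 68
Σ = 169
Area = |Σ|/2 = 84.5.
Hole:
Σ = (-1) + (2) + (8) + (-4) = 5
Area = |Σ|/2 = 2.5.
Net area = 84.5 − 2.5 = 82.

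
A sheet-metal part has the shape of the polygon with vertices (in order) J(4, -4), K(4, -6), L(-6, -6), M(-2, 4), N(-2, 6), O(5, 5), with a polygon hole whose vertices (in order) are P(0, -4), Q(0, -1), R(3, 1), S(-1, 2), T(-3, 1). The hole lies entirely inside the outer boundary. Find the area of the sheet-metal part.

Outer boundary:
J→K: (4)(-6) − (4)(-4) = -8
K→L: (4)(-6) − (-6)(-6) = -60
L→M: (-6)(4) − (-2)(-6) = -36
M→N: (-2)(6) − (-2)(4) = -4
N→O: (-2)(5) − (5)(6) = -40
O→J: (5)(-4) − (4)(5) = -40
Σ = -188
Area = |Σ|/2 = 94.
Hole:
Σ = (0) + (3) + (7) + (5) + (12) = 27
Area = |Σ|/2 = 13.5.
Net area = 94 − 13.5 = 80.5.

80.5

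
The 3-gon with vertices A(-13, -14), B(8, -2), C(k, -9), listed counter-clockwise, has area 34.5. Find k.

The doubled signed area Σ (x_i y_{i+1} − x_{i+1} y_i) is linear in k.
With k=0 it equals -51; the coefficient of k is -12 (from the two edges through C).
So -12·k + -51 = 2·34.5 = 69 ⇒ k = -10.

-10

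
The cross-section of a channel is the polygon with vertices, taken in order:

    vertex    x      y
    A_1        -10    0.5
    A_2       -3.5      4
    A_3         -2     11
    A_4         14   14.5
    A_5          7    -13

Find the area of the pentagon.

Apply the surveyor's formula: 2A = Σ (x_i·y_{i+1} − x_{i+1}·y_i), indices taken mod 5.
Σ = (-38.25) + (-30.5) + (-183) + (-283.5) + (-126.5) = -661.75
Area = |Σ|/2 = 330.875.

330.875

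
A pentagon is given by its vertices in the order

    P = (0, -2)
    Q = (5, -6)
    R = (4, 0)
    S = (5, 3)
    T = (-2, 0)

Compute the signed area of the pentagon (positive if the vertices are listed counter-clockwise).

Cross-terms: 10, 24, 12, 6, 4  ⇒  Σ = 56
Signed area = Σ/2 = 28 (positive ⇒ counter-clockwise traversal).

28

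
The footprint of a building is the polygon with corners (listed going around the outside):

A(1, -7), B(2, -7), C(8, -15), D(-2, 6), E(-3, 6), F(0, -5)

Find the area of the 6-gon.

Apply the shoelace (surveyor's) formula: 2A = Σ (x_i·y_{i+1} − x_{i+1}·y_i), indices taken mod 6.
Σ = (7) + (26) + (18) + (6) + (15) + (5) = 77
Area = |Σ|/2 = 38.5.

38.5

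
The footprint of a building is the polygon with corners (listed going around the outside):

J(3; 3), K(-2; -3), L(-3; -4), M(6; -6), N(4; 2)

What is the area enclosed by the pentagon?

Σ = (-3) + (-1) + (42) + (36) + (6) = 80
Area = |Σ|/2 = 40.

40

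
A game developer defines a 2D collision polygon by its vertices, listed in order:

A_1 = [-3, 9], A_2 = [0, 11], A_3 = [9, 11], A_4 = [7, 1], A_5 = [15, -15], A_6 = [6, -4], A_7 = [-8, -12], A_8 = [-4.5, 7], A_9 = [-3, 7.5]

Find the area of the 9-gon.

Apply the surveyor's formula: 2A = Σ (x_i·y_{i+1} − x_{i+1}·y_i), indices taken mod 9.
A_1→A_2: (-3)(11) − (0)(9) = -33
A_2→A_3: (0)(11) − (9)(11) = -99
A_3→A_4: (9)(1) − (7)(11) = -68
A_4→A_5: (7)(-15) − (15)(1) = -120
A_5→A_6: (15)(-4) − (6)(-15) = 30
A_6→A_7: (6)(-12) − (-8)(-4) = -104
A_7→A_8: (-8)(7) − (-4.5)(-12) = -110
A_8→A_9: (-4.5)(7.5) − (-3)(7) = -12.75
A_9→A_1: (-3)(9) − (-3)(7.5) = -4.5
Σ = -521.25
Area = |Σ|/2 = 260.625.

260.625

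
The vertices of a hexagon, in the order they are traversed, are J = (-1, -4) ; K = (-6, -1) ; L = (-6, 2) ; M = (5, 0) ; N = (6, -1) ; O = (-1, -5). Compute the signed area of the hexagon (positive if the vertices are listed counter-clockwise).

Apply the shoelace formula: 2A = Σ (x_i·y_{i+1} − x_{i+1}·y_i), indices taken mod 6.
Cross-terms: -23, -18, -10, -5, -31, -1  ⇒  Σ = -88
Signed area = Σ/2 = -44 (negative ⇒ clockwise traversal).

-44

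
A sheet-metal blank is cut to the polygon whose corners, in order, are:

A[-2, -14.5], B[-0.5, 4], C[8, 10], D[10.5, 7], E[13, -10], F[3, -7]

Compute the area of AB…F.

207.875

Σ = (-15.25) + (-37) + (-49) + (-196) + (-61) + (-57.5) = -415.75
Area = |Σ|/2 = 207.875.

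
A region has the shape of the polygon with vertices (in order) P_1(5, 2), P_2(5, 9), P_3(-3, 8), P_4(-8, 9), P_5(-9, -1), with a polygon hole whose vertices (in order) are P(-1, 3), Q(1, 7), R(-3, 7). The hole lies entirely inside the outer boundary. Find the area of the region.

99.5

Outer boundary:
Apply Gauss's area formula: 2A = Σ (x_i·y_{i+1} − x_{i+1}·y_i), indices taken mod 5.
Σ = (35) + (67) + (37) + (89) + (-13) = 215
Area = |Σ|/2 = 107.5.
Hole:
Σ = (-10) + (28) + (-2) = 16
Area = |Σ|/2 = 8.
Net area = 107.5 − 8 = 99.5.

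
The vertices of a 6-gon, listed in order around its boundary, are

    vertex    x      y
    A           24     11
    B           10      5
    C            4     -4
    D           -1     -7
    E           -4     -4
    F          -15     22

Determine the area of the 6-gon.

473.5

Apply Gauss's area formula: 2A = Σ (x_i·y_{i+1} − x_{i+1}·y_i), indices taken mod 6.
Σ = (10) + (-60) + (-32) + (-24) + (-148) + (-693) = -947
Area = |Σ|/2 = 473.5.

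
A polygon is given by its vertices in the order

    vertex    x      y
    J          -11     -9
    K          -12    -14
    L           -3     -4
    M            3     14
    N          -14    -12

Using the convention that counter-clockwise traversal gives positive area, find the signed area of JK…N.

88

Σ = (46) + (6) + (-30) + (160) + (-6) = 176
Signed area = Σ/2 = 88 (positive ⇒ counter-clockwise traversal).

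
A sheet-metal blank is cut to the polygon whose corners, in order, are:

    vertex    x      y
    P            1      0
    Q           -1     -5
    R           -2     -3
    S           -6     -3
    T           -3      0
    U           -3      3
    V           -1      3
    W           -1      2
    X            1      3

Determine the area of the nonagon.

Σ = (-5) + (-7) + (-12) + (-9) + (-9) + (-6) + (1) + (-5) + (-3) = -55
Area = |Σ|/2 = 27.5.

27.5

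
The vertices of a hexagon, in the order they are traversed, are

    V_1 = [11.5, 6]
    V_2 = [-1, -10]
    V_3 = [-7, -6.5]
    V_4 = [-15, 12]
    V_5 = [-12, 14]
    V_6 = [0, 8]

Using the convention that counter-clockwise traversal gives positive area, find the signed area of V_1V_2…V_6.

-304

Apply the surveyor's formula: 2A = Σ (x_i·y_{i+1} − x_{i+1}·y_i), indices taken mod 6.
Σ = (-109) + (-63.5) + (-181.5) + (-66) + (-96) + (-92) = -608
Signed area = Σ/2 = -304 (negative ⇒ clockwise traversal).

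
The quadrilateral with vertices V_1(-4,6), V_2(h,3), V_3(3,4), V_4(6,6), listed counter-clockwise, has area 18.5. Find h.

The doubled signed area Σ (x_i y_{i+1} − x_{i+1} y_i) is linear in h.
With h=0 it equals 33; the coefficient of h is -2 (from the two edges through V_2).
So -2·h + 33 = 2·18.5 = 37 ⇒ h = -2.

-2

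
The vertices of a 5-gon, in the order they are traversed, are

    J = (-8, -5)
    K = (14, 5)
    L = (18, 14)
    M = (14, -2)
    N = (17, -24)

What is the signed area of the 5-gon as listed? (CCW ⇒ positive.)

Apply the shoelace (surveyor's) formula: 2A = Σ (x_i·y_{i+1} − x_{i+1}·y_i), indices taken mod 5.
Σ = (30) + (106) + (-232) + (-302) + (-277) = -675
Signed area = Σ/2 = -337.5 (negative ⇒ clockwise traversal).

-337.5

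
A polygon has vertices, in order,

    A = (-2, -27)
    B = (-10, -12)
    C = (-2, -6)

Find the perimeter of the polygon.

48

|AB| = √((-8)² + (15)²) = √289 = 17
|BC| = √((8)² + (6)²) = √100 = 10
|CA| = √((0)² + (-21)²) = √441 = 21
Perimeter = 17 + 10 + 21 = 48.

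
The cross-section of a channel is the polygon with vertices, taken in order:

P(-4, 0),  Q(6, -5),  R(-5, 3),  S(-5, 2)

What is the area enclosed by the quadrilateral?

13

Apply Gauss's area formula: 2A = Σ (x_i·y_{i+1} − x_{i+1}·y_i), indices taken mod 4.
P→Q: (-4)(-5) − (6)(0) = 20
Q→R: (6)(3) − (-5)(-5) = -7
R→S: (-5)(2) − (-5)(3) = 5
S→P: (-5)(0) − (-4)(2) = 8
Σ = 26
Area = |Σ|/2 = 13.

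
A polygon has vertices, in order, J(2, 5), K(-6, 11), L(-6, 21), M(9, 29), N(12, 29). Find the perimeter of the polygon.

|JK| = √((-8)² + (6)²) = √100 = 10
|KL| = √((0)² + (10)²) = √100 = 10
|LM| = √((15)² + (8)²) = √289 = 17
|MN| = √((3)² + (0)²) = √9 = 3
|NJ| = √((-10)² + (-24)²) = √676 = 26
Perimeter = 10 + 10 + 17 + 3 + 26 = 66.

66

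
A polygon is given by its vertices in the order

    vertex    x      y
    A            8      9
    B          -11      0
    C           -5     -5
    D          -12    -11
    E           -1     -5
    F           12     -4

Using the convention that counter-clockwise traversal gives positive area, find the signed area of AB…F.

201

Apply the surveyor's formula: 2A = Σ (x_i·y_{i+1} − x_{i+1}·y_i), indices taken mod 6.
Cross-terms: 99, 55, -5, 49, 64, 140  ⇒  Σ = 402
Signed area = Σ/2 = 201 (positive ⇒ counter-clockwise traversal).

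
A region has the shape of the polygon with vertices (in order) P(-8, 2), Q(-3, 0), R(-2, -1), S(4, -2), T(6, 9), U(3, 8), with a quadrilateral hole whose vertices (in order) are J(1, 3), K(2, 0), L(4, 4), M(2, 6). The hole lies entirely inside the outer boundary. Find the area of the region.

69

Outer boundary:
P→Q: (-8)(0) − (-3)(2) = 6
Q→R: (-3)(-1) − (-2)(0) = 3
R→S: (-2)(-2) − (4)(-1) = 8
S→T: (4)(9) − (6)(-2) = 48
T→U: (6)(8) − (3)(9) = 21
U→P: (3)(2) − (-8)(8) = 70
Σ = 156
Area = |Σ|/2 = 78.
Hole:
Apply Gauss's area formula: 2A = Σ (x_i·y_{i+1} − x_{i+1}·y_i), indices taken mod 4.
Cross-terms: -6, 8, 16, 0  ⇒  Σ = 18
Area = |Σ|/2 = 9.
Net area = 78 − 9 = 69.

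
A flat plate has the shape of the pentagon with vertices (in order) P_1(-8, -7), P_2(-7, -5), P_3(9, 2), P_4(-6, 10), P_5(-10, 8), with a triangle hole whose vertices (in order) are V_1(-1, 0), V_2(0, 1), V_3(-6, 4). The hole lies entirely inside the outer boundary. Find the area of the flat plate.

150.5

Outer boundary:
Apply the shoelace (surveyor's) formula: 2A = Σ (x_i·y_{i+1} − x_{i+1}·y_i), indices taken mod 5.
P_1→P_2: (-8)(-5) − (-7)(-7) = -9
P_2→P_3: (-7)(2) − (9)(-5) = 31
P_3→P_4: (9)(10) − (-6)(2) = 102
P_4→P_5: (-6)(8) − (-10)(10) = 52
P_5→P_1: (-10)(-7) − (-8)(8) = 134
Σ = 310
Area = |Σ|/2 = 155.
Hole:
Σ = (-1) + (6) + (4) = 9
Area = |Σ|/2 = 4.5.
Net area = 155 − 4.5 = 150.5.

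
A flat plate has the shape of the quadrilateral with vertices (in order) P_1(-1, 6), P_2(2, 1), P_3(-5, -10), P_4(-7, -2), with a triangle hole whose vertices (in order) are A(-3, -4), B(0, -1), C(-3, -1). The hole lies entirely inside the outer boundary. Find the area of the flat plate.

61.5

Outer boundary:
Apply the surveyor's formula: 2A = Σ (x_i·y_{i+1} − x_{i+1}·y_i), indices taken mod 4.
P_1→P_2: (-1)(1) − (2)(6) = -13
P_2→P_3: (2)(-10) − (-5)(1) = -15
P_3→P_4: (-5)(-2) − (-7)(-10) = -60
P_4→P_1: (-7)(6) − (-1)(-2) = -44
Σ = -132
Area = |Σ|/2 = 66.
Hole:
Cross-terms: 3, -3, 9  ⇒  Σ = 9
Area = |Σ|/2 = 4.5.
Net area = 66 − 4.5 = 61.5.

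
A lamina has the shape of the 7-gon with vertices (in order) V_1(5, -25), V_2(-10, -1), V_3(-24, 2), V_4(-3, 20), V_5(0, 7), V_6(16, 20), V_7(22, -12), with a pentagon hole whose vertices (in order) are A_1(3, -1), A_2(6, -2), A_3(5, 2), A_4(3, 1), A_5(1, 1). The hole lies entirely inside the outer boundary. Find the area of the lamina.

Outer boundary:
V_1→V_2: (5)(-1) − (-10)(-25) = -255
V_2→V_3: (-10)(2) − (-24)(-1) = -44
V_3→V_4: (-24)(20) − (-3)(2) = -474
V_4→V_5: (-3)(7) − (0)(20) = -21
V_5→V_6: (0)(20) − (16)(7) = -112
V_6→V_7: (16)(-12) − (22)(20) = -632
V_7→V_1: (22)(-25) − (5)(-12) = -490
Σ = -2028
Area = |Σ|/2 = 1014.
Hole:
Σ = (0) + (22) + (-1) + (2) + (-4) = 19
Area = |Σ|/2 = 9.5.
Net area = 1014 − 9.5 = 1004.5.

1004.5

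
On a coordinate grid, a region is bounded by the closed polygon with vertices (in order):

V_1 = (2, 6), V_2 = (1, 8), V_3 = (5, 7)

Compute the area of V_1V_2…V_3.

V_1→V_2: (2)(8) − (1)(6) = 10
V_2→V_3: (1)(7) − (5)(8) = -33
V_3→V_1: (5)(6) − (2)(7) = 16
Σ = -7
Area = |Σ|/2 = 3.5.

3.5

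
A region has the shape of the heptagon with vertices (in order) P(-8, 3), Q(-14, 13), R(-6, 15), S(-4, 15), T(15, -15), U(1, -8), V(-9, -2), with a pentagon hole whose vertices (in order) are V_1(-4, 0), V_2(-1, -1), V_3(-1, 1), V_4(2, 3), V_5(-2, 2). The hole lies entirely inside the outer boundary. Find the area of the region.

298

Outer boundary:
P→Q: (-8)(13) − (-14)(3) = -62
Q→R: (-14)(15) − (-6)(13) = -132
R→S: (-6)(15) − (-4)(15) = -30
S→T: (-4)(-15) − (15)(15) = -165
T→U: (15)(-8) − (1)(-15) = -105
U→V: (1)(-2) − (-9)(-8) = -74
V→P: (-9)(3) − (-8)(-2) = -43
Σ = -611
Area = |Σ|/2 = 305.5.
Hole:
Apply the surveyor's formula: 2A = Σ (x_i·y_{i+1} − x_{i+1}·y_i), indices taken mod 5.
Σ = (4) + (-2) + (-5) + (10) + (8) = 15
Area = |Σ|/2 = 7.5.
Net area = 305.5 − 7.5 = 298.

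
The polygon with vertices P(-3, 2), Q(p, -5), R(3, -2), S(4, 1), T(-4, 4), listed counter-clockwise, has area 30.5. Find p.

The doubled signed area Σ (x_i y_{i+1} − x_{i+1} y_i) is linear in p.
With p=0 it equals 65; the coefficient of p is -4 (from the two edges through Q).
So -4·p + 65 = 2·30.5 = 61 ⇒ p = 1.

1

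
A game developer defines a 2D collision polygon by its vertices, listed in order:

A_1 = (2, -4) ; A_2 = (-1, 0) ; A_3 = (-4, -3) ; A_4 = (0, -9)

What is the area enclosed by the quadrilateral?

Σ = (-4) + (3) + (36) + (18) = 53
Area = |Σ|/2 = 26.5.

26.5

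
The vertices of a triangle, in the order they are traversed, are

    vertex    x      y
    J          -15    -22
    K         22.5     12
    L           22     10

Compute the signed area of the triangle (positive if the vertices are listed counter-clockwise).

-29

Apply the shoelace (surveyor's) formula: 2A = Σ (x_i·y_{i+1} − x_{i+1}·y_i), indices taken mod 3.
Σ = (315) + (-39) + (-334) = -58
Signed area = Σ/2 = -29 (negative ⇒ clockwise traversal).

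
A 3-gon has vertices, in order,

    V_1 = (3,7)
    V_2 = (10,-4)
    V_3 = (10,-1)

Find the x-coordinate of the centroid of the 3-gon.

Apply Gauss's area formula. First the cross-terms c_i = x_i·y_{i+1} − x_{i+1}·y_i:
  -82, 30, 73  ⇒  2A = 21, A = 10.5.
Then Σ (x_i + x_{i+1})·c_i = 483, so x̄ = 483 / (6·10.5) = 23/3.

23/3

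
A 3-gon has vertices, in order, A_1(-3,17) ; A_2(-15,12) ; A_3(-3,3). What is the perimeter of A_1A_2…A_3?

|A_1A_2| = √((-12)² + (-5)²) = √169 = 13
|A_2A_3| = √((12)² + (-9)²) = √225 = 15
|A_3A_1| = √((0)² + (14)²) = √196 = 14
Perimeter = 13 + 15 + 14 = 42.

42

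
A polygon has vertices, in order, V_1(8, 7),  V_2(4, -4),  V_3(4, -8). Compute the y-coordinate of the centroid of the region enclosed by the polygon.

Apply the surveyor's formula. First the cross-terms c_i = x_i·y_{i+1} − x_{i+1}·y_i:
  -60, -16, 92  ⇒  2A = 16, A = 8.
Then Σ (y_i + y_{i+1})·c_i = -80, so ȳ = -80 / (6·8) = -5/3.

-5/3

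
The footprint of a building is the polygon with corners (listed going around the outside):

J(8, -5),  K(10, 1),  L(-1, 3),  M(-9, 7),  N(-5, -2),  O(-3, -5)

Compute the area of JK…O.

Apply the shoelace (surveyor's) formula: 2A = Σ (x_i·y_{i+1} − x_{i+1}·y_i), indices taken mod 6.
Σ = (58) + (31) + (20) + (53) + (19) + (55) = 236
Area = |Σ|/2 = 118.

118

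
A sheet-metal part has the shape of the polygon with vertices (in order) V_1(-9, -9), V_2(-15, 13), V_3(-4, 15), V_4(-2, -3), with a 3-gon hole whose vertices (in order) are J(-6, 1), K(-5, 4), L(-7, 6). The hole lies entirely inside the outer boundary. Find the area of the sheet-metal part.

Outer boundary:
V_1→V_2: (-9)(13) − (-15)(-9) = -252
V_2→V_3: (-15)(15) − (-4)(13) = -173
V_3→V_4: (-4)(-3) − (-2)(15) = 42
V_4→V_1: (-2)(-9) − (-9)(-3) = -9
Σ = -392
Area = |Σ|/2 = 196.
Hole:
Apply Gauss's area formula: 2A = Σ (x_i·y_{i+1} − x_{i+1}·y_i), indices taken mod 3.
Cross-terms: -19, -2, 29  ⇒  Σ = 8
Area = |Σ|/2 = 4.
Net area = 196 − 4 = 192.

192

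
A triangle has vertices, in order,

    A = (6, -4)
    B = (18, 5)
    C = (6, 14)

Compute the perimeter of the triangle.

48

|AB| = √((12)² + (9)²) = √225 = 15
|BC| = √((-12)² + (9)²) = √225 = 15
|CA| = √((0)² + (-18)²) = √324 = 18
Perimeter = 15 + 15 + 18 = 48.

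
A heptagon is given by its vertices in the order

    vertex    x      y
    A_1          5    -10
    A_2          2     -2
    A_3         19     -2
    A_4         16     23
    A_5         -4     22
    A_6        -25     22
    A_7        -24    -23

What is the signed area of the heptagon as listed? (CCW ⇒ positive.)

1438.5

Apply the surveyor's formula: 2A = Σ (x_i·y_{i+1} − x_{i+1}·y_i), indices taken mod 7.
Σ = (10) + (34) + (469) + (444) + (462) + (1103) + (355) = 2877
Signed area = Σ/2 = 1438.5 (positive ⇒ counter-clockwise traversal).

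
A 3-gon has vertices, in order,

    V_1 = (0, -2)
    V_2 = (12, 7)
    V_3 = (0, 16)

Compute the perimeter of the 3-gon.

48

|V_1V_2| = √((12)² + (9)²) = √225 = 15
|V_2V_3| = √((-12)² + (9)²) = √225 = 15
|V_3V_1| = √((0)² + (-18)²) = √324 = 18
Perimeter = 15 + 15 + 18 = 48.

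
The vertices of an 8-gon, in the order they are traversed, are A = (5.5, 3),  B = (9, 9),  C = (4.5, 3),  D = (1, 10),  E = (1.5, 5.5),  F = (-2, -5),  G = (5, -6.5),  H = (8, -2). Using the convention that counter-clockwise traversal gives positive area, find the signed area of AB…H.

Apply Gauss's area formula: 2A = Σ (x_i·y_{i+1} − x_{i+1}·y_i), indices taken mod 8.
Σ = (22.5) + (-13.5) + (42) + (-9.5) + (3.5) + (38) + (42) + (35) = 160
Signed area = Σ/2 = 80 (positive ⇒ counter-clockwise traversal).

80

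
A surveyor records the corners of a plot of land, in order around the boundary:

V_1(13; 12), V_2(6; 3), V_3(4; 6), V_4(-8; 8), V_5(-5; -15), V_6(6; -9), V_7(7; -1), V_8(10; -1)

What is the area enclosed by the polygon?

Apply Gauss's area formula: 2A = Σ (x_i·y_{i+1} − x_{i+1}·y_i), indices taken mod 8.
Cross-terms: -33, 24, 80, 160, 135, 57, 3, 133  ⇒  Σ = 559
Area = |Σ|/2 = 279.5.

279.5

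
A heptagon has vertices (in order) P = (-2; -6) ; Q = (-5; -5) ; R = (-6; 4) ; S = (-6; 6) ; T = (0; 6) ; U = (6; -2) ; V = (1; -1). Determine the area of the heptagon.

Apply the shoelace (surveyor's) formula: 2A = Σ (x_i·y_{i+1} − x_{i+1}·y_i), indices taken mod 7.
Σ = (-20) + (-50) + (-12) + (-36) + (-36) + (-4) + (-8) = -166
Area = |Σ|/2 = 83.

83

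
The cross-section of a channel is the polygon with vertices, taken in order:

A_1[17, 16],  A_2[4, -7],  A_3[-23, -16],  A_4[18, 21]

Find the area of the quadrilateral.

Apply Gauss's area formula: 2A = Σ (x_i·y_{i+1} − x_{i+1}·y_i), indices taken mod 4.
Σ = (-183) + (-225) + (-195) + (-69) = -672
Area = |Σ|/2 = 336.

336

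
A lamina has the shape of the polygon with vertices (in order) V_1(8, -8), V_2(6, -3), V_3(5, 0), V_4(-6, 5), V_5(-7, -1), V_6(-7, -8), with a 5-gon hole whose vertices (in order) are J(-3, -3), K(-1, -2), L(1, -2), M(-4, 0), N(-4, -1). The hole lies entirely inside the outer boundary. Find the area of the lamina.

131

Outer boundary:
Apply the shoelace formula: 2A = Σ (x_i·y_{i+1} − x_{i+1}·y_i), indices taken mod 6.
V_1→V_2: (8)(-3) − (6)(-8) = 24
V_2→V_3: (6)(0) − (5)(-3) = 15
V_3→V_4: (5)(5) − (-6)(0) = 25
V_4→V_5: (-6)(-1) − (-7)(5) = 41
V_5→V_6: (-7)(-8) − (-7)(-1) = 49
V_6→V_1: (-7)(-8) − (8)(-8) = 120
Σ = 274
Area = |Σ|/2 = 137.
Hole:
Apply the surveyor's formula: 2A = Σ (x_i·y_{i+1} − x_{i+1}·y_i), indices taken mod 5.
J→K: (-3)(-2) − (-1)(-3) = 3
K→L: (-1)(-2) − (1)(-2) = 4
L→M: (1)(0) − (-4)(-2) = -8
M→N: (-4)(-1) − (-4)(0) = 4
N→J: (-4)(-3) − (-3)(-1) = 9
Σ = 12
Area = |Σ|/2 = 6.
Net area = 137 − 6 = 131.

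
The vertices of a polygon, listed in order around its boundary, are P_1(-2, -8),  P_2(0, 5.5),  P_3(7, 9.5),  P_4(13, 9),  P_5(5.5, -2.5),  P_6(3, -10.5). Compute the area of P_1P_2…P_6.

143.625

Apply the surveyor's formula: 2A = Σ (x_i·y_{i+1} − x_{i+1}·y_i), indices taken mod 6.
Σ = (-11) + (-38.5) + (-60.5) + (-82) + (-50.25) + (-45) = -287.25
Area = |Σ|/2 = 143.625.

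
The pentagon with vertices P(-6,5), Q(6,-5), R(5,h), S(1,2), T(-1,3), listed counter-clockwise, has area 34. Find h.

3

Write out the shoelace sum; only the two edges meeting at R involve h:
2·Area = [(6·h − 5·(-5)) + (5·2 − 1·h)] + 18
       = 5·h + 53 = 68
⇒ h = 3.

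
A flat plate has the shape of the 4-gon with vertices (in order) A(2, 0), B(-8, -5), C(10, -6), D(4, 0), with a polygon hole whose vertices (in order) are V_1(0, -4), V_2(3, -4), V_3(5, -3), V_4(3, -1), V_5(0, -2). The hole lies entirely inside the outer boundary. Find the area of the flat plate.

Outer boundary:
Cross-terms: -10, 98, 24, 0  ⇒  Σ = 112
Area = |Σ|/2 = 56.
Hole:
Apply Gauss's area formula: 2A = Σ (x_i·y_{i+1} − x_{i+1}·y_i), indices taken mod 5.
Cross-terms: 12, 11, 4, -6, 0  ⇒  Σ = 21
Area = |Σ|/2 = 10.5.
Net area = 56 − 10.5 = 45.5.

45.5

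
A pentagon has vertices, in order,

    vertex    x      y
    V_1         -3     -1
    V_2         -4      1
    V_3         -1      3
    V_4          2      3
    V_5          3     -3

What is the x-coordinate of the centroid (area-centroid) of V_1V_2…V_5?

Apply the shoelace formula. First the cross-terms c_i = x_i·y_{i+1} − x_{i+1}·y_i:
  -7, -11, -9, -15, -12  ⇒  2A = -54, A = -27.
Then Σ (x_i + x_{i+1})·c_i = 20, so x̄ = 20 / (6·(-27)) = -10/81.

-10/81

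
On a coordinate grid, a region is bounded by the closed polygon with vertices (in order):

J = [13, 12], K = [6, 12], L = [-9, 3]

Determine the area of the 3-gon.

Σ = (84) + (126) + (-147) = 63
Area = |Σ|/2 = 31.5.

31.5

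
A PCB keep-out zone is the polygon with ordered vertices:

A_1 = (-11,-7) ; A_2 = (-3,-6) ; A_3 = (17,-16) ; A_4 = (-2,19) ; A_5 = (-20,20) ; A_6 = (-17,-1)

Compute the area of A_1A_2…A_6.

Apply Gauss's area formula: 2A = Σ (x_i·y_{i+1} − x_{i+1}·y_i), indices taken mod 6.
Σ = (45) + (150) + (291) + (340) + (360) + (108) = 1294
Area = |Σ|/2 = 647.

647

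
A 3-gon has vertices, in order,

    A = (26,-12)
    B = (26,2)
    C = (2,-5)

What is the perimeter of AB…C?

|AB| = √((0)² + (14)²) = √196 = 14
|BC| = √((-24)² + (-7)²) = √625 = 25
|CA| = √((24)² + (-7)²) = √625 = 25
Perimeter = 14 + 25 + 25 = 64.

64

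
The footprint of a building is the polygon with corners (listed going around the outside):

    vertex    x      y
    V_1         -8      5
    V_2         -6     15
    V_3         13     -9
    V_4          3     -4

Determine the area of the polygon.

136.5

Cross-terms: -90, -141, -25, -17  ⇒  Σ = -273
Area = |Σ|/2 = 136.5.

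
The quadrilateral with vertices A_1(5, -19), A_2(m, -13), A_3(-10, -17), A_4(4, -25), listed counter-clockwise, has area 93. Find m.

7

The doubled signed area Σ (x_i y_{i+1} − x_{i+1} y_i) is linear in m.
With m=0 it equals 172; the coefficient of m is 2 (from the two edges through A_2).
So 2·m + 172 = 2·93 = 186 ⇒ m = 7.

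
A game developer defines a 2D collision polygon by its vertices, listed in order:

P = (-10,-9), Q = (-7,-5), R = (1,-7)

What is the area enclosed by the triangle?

19

Apply the shoelace (surveyor's) formula: 2A = Σ (x_i·y_{i+1} − x_{i+1}·y_i), indices taken mod 3.
Cross-terms: -13, 54, -79  ⇒  Σ = -38
Area = |Σ|/2 = 19.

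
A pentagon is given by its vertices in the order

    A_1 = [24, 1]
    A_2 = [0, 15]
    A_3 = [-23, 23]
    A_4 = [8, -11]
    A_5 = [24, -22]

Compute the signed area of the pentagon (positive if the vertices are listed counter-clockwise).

707

Apply the shoelace formula: 2A = Σ (x_i·y_{i+1} − x_{i+1}·y_i), indices taken mod 5.
Σ = (360) + (345) + (69) + (88) + (552) = 1414
Signed area = Σ/2 = 707 (positive ⇒ counter-clockwise traversal).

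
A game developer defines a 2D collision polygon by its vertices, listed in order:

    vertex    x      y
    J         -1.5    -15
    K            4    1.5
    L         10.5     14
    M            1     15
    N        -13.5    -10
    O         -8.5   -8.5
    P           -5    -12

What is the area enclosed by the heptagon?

Apply Gauss's area formula: 2A = Σ (x_i·y_{i+1} − x_{i+1}·y_i), indices taken mod 7.
Σ = (57.75) + (40.25) + (143.5) + (192.5) + (29.75) + (59.5) + (57) = 580.25
Area = |Σ|/2 = 290.125.

290.125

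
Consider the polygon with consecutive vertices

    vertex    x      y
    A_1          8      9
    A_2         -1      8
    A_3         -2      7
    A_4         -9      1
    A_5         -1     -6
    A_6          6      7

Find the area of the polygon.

112.5

Apply the surveyor's formula: 2A = Σ (x_i·y_{i+1} − x_{i+1}·y_i), indices taken mod 6.
Σ = (73) + (9) + (61) + (55) + (29) + (-2) = 225
Area = |Σ|/2 = 112.5.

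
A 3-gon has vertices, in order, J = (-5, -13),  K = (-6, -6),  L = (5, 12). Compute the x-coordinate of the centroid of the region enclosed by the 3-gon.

Apply Gauss's area formula. First the cross-terms c_i = x_i·y_{i+1} − x_{i+1}·y_i:
  -48, -42, -5  ⇒  2A = -95, A = -47.5.
Then Σ (x_i + x_{i+1})·c_i = 570, so x̄ = 570 / (6·(-47.5)) = -2.

-2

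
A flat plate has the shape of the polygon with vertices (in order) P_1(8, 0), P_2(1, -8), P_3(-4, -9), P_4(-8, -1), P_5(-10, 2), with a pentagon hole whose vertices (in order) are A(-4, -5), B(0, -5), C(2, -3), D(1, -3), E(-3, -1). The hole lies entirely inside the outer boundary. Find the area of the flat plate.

Outer boundary:
Σ = (-64) + (-41) + (-68) + (-26) + (-16) = -215
Area = |Σ|/2 = 107.5.
Hole:
Apply the shoelace (surveyor's) formula: 2A = Σ (x_i·y_{i+1} − x_{i+1}·y_i), indices taken mod 5.
A→B: (-4)(-5) − (0)(-5) = 20
B→C: (0)(-3) − (2)(-5) = 10
C→D: (2)(-3) − (1)(-3) = -3
D→E: (1)(-1) − (-3)(-3) = -10
E→A: (-3)(-5) − (-4)(-1) = 11
Σ = 28
Area = |Σ|/2 = 14.
Net area = 107.5 − 14 = 93.5.

93.5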